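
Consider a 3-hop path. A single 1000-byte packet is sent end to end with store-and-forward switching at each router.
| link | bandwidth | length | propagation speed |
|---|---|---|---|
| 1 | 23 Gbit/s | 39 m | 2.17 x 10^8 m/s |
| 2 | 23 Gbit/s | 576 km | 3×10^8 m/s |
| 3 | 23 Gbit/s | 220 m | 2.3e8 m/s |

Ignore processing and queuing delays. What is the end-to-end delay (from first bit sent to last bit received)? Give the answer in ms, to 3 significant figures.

L = 1000 × 8 = 8000 bits.
Transmission delay per hop = L/R = 8000/23000000000 = 0.000347826 ms; 3 hops → 0.00104348 ms.
Propagation delays (d/s per hop): 0.000179724, 1.92, 0.000956522 ms; sum = 1.92114 ms.
End-to-end = 1.92 ms.

1.92 ms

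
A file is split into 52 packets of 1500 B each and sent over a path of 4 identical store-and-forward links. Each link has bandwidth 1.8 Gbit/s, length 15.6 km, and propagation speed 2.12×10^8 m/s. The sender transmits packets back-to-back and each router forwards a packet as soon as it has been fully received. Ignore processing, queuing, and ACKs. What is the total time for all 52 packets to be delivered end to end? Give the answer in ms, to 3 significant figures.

0.661 ms

Per-hop transmission t_tx = L/R = 12000/1800000000 = 0.00666667 ms.
Per-hop propagation t_prop = 15600/212000000 = 0.0735849 ms.
Pipeline fill: first packet needs 4·t_tx to clear all hops; remaining 51 packets each add one t_tx.
Total = (4+52-1)·t_tx + 4·t_prop = 55·0.00666667 + 4·0.0735849 = 0.661 ms.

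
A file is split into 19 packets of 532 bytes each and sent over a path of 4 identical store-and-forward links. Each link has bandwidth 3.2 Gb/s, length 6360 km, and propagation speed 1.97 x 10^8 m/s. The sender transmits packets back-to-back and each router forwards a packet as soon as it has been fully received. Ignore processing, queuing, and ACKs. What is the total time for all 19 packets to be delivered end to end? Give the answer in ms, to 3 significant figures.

Per-hop transmission t_tx = L/R = 4256/3200000000 = 0.00133 ms.
Per-hop propagation t_prop = 6360000/197000000 = 32.2843 ms.
Pipeline fill: first packet needs 4·t_tx to clear all hops; remaining 18 packets each add one t_tx.
Total = (4+19-1)·t_tx + 4·t_prop = 22·0.00133 + 4·32.2843 = 129 ms.

129 ms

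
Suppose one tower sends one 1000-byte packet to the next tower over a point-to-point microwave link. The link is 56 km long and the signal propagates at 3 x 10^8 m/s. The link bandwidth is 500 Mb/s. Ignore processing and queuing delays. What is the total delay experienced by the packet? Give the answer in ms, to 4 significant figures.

0.2027 ms

L = 1000 × 8 = 8000 bits.
Transmission delay = L/R = 8000 / 500000000 = 0.016 ms.
Propagation delay = d/s = 56000 m / 300000000 m/s = 0.186667 ms.
Total = 0.2027 ms.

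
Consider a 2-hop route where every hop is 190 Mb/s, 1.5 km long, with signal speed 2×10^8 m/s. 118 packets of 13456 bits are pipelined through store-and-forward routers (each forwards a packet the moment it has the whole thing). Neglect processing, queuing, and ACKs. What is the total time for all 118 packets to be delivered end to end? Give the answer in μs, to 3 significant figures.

8440 μs

Per-hop transmission t_tx = L/R = 13456/190000000 = 70.8211 μs.
Per-hop propagation t_prop = 1500/200000000 = 7.5 μs.
Pipeline fill: first packet needs 2·t_tx to clear all hops; remaining 117 packets each add one t_tx.
Total = (2+118-1)·t_tx + 2·t_prop = 119·70.8211 + 2·7.5 = 8440 μs.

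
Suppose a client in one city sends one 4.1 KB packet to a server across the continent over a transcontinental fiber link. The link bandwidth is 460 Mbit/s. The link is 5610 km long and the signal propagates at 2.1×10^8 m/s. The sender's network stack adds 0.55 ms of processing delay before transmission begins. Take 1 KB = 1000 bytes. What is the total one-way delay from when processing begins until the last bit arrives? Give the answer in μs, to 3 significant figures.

27300 μs

L = 32800 bits.
Transmission delay = L/R = 32800 / 460000000 = 71.3043 μs.
Propagation delay = d/s = 5610000 m / 210000000 m/s = 26714.3 μs.
Plus processing delay 0.55 ms = 550 μs.
Total = 27300 μs.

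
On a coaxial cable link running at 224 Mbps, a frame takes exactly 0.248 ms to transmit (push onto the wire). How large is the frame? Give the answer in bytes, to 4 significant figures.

L = R × t_tx = 224000000 b/s × 0.000248 s = 55552 bits.
In bytes: 55552 / 8 = 6944 bytes.

6944 bytes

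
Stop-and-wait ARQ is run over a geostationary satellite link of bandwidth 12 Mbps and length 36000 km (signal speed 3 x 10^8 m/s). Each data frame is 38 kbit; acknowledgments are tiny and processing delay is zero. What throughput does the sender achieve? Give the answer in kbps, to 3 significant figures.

t_tx = L/R = 38000/12000000 = 0.00316667 s.
t_prop = 36000000/300000000 = 0.12 s; RTT = 0.24 s.
Cycle = t_tx + RTT = 0.243167 s.
Throughput = L / cycle = 38000 / 0.243167 = 156 kbps.

156 kbps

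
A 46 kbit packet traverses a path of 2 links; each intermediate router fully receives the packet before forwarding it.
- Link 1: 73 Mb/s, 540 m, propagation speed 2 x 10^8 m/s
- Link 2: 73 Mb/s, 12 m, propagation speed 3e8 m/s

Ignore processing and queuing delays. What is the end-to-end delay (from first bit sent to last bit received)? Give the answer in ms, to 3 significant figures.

1.26 ms

L = 46000 bits.
Transmission delay per hop = L/R = 46000/73000000 = 0.630137 ms; 2 hops → 1.26027 ms.
Propagation delays (d/s per hop): 0.0027, 4e-05 ms; sum = 0.00274 ms.
End-to-end = 1.26 ms.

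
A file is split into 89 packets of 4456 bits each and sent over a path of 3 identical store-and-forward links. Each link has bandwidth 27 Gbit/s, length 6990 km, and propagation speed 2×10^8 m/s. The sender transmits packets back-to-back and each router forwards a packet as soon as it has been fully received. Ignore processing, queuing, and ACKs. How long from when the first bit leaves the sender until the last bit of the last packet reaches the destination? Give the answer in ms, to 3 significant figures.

105 ms

Per-hop transmission t_tx = L/R = 4456/27000000000 = 0.000165037 ms.
Per-hop propagation t_prop = 6990000/200000000 = 34.95 ms.
Pipeline fill: first packet needs 3·t_tx to clear all hops; remaining 88 packets each add one t_tx.
Total = (3+89-1)·t_tx + 3·t_prop = 91·0.000165037 + 3·34.95 = 105 ms.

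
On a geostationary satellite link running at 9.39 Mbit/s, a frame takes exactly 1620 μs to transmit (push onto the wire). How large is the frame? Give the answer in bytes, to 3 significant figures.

1900 bytes

L = R × t_tx = 9390000 b/s × 0.00162 s = 15211.8 bits.
In bytes: 15211.8 / 8 = 1900 bytes.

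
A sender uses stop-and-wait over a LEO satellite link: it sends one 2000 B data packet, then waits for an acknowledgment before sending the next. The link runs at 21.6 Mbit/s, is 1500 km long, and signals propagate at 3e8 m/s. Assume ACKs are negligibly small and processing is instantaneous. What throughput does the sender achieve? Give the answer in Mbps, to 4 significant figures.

t_tx = L/R = 16000/21600000 = 0.000740741 s.
t_prop = 1500000/300000000 = 0.005 s; RTT = 0.01 s.
Cycle = t_tx + RTT = 0.0107407 s.
Throughput = L / cycle = 16000 / 0.0107407 = 1.490 Mbps.

1.490 Mbps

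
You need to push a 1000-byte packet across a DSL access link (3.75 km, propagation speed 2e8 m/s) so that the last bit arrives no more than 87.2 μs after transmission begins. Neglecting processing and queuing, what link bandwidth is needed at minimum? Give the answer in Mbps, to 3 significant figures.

117 Mbps

L = 8000 bits.
Propagation delay = 3750 / 200000000 = 18.75 μs.
Transmission budget = 87.2 − 18.75 = 68.45 μs.
R ≥ L / t_tx = 8000 bits / 6.845e-05 s = 117 Mbps.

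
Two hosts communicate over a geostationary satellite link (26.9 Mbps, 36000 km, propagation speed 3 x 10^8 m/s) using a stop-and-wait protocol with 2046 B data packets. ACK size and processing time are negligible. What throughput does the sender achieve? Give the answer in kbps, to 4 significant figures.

68.03 kbps

t_tx = L/R = 16368/26900000 = 0.000608476 s.
t_prop = 36000000/300000000 = 0.12 s; RTT = 0.24 s.
Cycle = t_tx + RTT = 0.240608 s.
Throughput = L / cycle = 16368 / 0.240608 = 68.03 kbps.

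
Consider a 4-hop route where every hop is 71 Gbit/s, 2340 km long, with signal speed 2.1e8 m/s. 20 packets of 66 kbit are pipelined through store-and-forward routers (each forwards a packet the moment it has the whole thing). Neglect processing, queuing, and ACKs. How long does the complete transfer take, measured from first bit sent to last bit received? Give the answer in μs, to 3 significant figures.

Per-hop transmission t_tx = L/R = 66000/71000000000 = 0.929577 μs.
Per-hop propagation t_prop = 2340000/210000000 = 11142.9 μs.
Pipeline fill: first packet needs 4·t_tx to clear all hops; remaining 19 packets each add one t_tx.
Total = (4+20-1)·t_tx + 4·t_prop = 23·0.929577 + 4·11142.9 = 44600 μs.

44600 μs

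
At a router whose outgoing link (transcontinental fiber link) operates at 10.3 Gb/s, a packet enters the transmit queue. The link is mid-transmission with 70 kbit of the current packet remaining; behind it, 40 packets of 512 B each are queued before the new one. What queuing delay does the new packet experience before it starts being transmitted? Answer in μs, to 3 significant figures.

22.7 μs

Each queued packet: L/R = 4096/10300000000 = 0.39767 μs.
40 queued → 15.9068 μs.
Plus remaining 70000 bits of current packet: 6.79612 μs.
Queuing delay = 22.7 μs.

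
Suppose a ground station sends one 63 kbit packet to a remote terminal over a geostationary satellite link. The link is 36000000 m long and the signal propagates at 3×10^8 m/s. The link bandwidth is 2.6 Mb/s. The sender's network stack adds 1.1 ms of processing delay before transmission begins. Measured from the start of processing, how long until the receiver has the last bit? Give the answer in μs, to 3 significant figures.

L = 63000 bits.
Transmission delay = L/R = 63000 / 2600000 = 24230.8 μs.
Propagation delay = d/s = 36000000 m / 300000000 m/s = 120000 μs.
Plus processing delay 1.1 ms = 1100 μs.
Total = 145000 μs.

145000 μs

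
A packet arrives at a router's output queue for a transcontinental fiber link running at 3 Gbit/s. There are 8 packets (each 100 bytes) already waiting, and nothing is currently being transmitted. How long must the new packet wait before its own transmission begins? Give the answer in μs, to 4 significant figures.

Each queued packet: L/R = 800/3000000000 = 0.266667 μs.
8 queued → 2.13333 μs.
Queuing delay = 2.133 μs.

2.133 μs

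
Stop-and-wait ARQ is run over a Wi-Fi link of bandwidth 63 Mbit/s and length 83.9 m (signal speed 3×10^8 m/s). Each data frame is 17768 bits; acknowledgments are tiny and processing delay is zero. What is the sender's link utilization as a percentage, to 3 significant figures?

t_tx = L/R = 17768/63000000 = 0.000282032 s.
t_prop = 83.9/300000000 = 2.79667e-07 s; RTT = 5.59333e-07 s.
Cycle = t_tx + RTT = 0.000282591 s.
Utilization = t_tx / cycle = 0.000282032/0.000282591 = 99.8 %.

99.8 %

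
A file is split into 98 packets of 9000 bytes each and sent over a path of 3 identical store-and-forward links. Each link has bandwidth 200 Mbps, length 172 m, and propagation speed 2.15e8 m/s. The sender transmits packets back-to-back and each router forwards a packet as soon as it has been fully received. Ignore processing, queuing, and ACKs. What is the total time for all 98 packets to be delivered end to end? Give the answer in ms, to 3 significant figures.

36.0 ms

Per-hop transmission t_tx = L/R = 72000/200000000 = 0.36 ms.
Per-hop propagation t_prop = 172/215000000 = 0.0008 ms.
Pipeline fill: first packet needs 3·t_tx to clear all hops; remaining 97 packets each add one t_tx.
Total = (3+98-1)·t_tx + 3·t_prop = 100·0.36 + 3·0.0008 = 36.0 ms.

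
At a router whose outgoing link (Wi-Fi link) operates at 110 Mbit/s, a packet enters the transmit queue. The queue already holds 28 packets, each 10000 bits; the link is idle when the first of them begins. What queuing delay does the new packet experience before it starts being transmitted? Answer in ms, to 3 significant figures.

Each queued packet: L/R = 10000/110000000 = 0.0909091 ms.
28 queued → 2.54545 ms.
Queuing delay = 2.55 ms.

2.55 ms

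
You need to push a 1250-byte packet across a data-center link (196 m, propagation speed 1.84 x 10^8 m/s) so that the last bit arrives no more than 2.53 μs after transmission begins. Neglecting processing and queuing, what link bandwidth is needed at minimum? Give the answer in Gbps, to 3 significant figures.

L = 10000 bits.
Propagation delay = 196 / 184000000 = 1.06522 μs.
Transmission budget = 2.53 − 1.06522 = 1.46478 μs.
R ≥ L / t_tx = 10000 bits / 1.46478e-06 s = 6.83 Gbps.

6.83 Gbps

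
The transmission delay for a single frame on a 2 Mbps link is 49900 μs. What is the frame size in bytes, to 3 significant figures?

12500 bytes

L = R × t_tx = 2000000 b/s × 0.0499 s = 99800 bits.
In bytes: 99800 / 8 = 12500 bytes.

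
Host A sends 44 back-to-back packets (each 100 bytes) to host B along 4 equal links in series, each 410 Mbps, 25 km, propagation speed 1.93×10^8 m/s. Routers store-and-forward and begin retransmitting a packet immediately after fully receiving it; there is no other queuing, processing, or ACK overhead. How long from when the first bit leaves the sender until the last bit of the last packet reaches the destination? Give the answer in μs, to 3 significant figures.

Per-hop transmission t_tx = L/R = 800/410000000 = 1.95122 μs.
Per-hop propagation t_prop = 25000/193000000 = 129.534 μs.
Pipeline fill: first packet needs 4·t_tx to clear all hops; remaining 43 packets each add one t_tx.
Total = (4+44-1)·t_tx + 4·t_prop = 47·1.95122 + 4·129.534 = 610 μs.

610 μs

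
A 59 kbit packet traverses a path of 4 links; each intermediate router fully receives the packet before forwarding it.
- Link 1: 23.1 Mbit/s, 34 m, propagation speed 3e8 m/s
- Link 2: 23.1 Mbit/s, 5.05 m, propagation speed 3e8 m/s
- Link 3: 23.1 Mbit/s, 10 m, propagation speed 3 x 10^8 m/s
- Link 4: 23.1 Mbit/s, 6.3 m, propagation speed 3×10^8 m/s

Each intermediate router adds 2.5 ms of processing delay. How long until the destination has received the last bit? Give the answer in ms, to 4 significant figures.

L = 59000 bits.
Transmission delay per hop = L/R = 59000/23100000 = 2.55411 ms; 4 hops → 10.2165 ms.
Propagation delays (d/s per hop): 0.000113333, 1.68333e-05, 3.33333e-05, 2.1e-05 ms; sum = 0.0001845 ms.
Processing at 3 router(s): 3 × 2.5 ms = 7.5 ms.
End-to-end = 17.72 ms.

17.72 ms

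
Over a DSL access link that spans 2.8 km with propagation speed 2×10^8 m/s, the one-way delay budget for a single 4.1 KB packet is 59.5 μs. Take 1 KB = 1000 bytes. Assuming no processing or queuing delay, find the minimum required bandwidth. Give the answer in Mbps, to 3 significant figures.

721 Mbps

L = 32800 bits.
Propagation delay = 2800 / 200000000 = 14 μs.
Transmission budget = 59.5 − 14 = 45.5 μs.
R ≥ L / t_tx = 32800 bits / 4.55e-05 s = 721 Mbps.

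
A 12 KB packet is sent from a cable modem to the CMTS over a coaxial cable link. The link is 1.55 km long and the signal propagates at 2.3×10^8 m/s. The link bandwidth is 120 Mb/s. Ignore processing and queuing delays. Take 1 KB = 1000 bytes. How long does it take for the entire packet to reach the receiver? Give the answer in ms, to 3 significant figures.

0.807 ms

L = 96000 bits.
Transmission delay = L/R = 96000 / 120000000 = 0.8 ms.
Propagation delay = d/s = 1550 m / 2.3e+08 m/s = 0.00673913 ms.
Total = 0.807 ms.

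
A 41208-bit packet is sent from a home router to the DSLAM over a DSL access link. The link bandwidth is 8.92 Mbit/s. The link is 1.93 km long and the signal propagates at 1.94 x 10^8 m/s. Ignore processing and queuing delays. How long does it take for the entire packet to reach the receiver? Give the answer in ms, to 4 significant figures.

4.630 ms

Transmission delay = L/R = 41208 / 8920000 = 4.61973 ms.
Propagation delay = d/s = 1930 m / 194000000 m/s = 0.00994845 ms.
Total = 4.630 ms.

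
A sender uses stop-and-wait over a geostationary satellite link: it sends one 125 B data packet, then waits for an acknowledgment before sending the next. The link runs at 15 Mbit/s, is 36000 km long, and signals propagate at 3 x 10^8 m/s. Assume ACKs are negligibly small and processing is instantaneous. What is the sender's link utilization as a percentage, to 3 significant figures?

0.0278 %

t_tx = L/R = 1000/15000000 = 6.66667e-05 s.
t_prop = 36000000/300000000 = 0.12 s; RTT = 0.24 s.
Cycle = t_tx + RTT = 0.240067 s.
Utilization = t_tx / cycle = 6.66667e-05/0.240067 = 0.0278 %.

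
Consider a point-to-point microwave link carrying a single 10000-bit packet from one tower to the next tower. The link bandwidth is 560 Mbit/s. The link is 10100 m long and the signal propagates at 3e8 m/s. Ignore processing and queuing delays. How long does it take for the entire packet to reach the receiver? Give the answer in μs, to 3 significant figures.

51.5 μs

Transmission delay = L/R = 10000 / 560000000 = 17.8571 μs.
Propagation delay = d/s = 10100 m / 300000000 m/s = 33.6667 μs.
Total = 51.5 μs.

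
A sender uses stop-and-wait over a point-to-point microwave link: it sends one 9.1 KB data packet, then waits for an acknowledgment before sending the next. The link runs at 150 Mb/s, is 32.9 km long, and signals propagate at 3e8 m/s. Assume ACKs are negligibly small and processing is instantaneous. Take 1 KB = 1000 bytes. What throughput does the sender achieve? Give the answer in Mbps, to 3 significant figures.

103 Mbps

t_tx = L/R = 72800/150000000 = 0.000485333 s.
t_prop = 32900/300000000 = 0.000109667 s; RTT = 0.000219333 s.
Cycle = t_tx + RTT = 0.000704667 s.
Throughput = L / cycle = 72800 / 0.000704667 = 103 Mbps.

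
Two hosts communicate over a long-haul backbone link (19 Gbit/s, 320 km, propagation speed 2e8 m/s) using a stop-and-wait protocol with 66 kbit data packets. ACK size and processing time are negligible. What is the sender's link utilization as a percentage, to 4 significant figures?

0.1084 %

t_tx = L/R = 66000/19000000000 = 3.47368e-06 s.
t_prop = 320000/200000000 = 0.0016 s; RTT = 0.0032 s.
Cycle = t_tx + RTT = 0.00320347 s.
Utilization = t_tx / cycle = 3.47368e-06/0.00320347 = 0.1084 %.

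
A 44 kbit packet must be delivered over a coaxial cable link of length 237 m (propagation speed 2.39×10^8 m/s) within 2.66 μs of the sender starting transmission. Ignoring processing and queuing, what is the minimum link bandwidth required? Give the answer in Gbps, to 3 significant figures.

26.4 Gbps

Propagation delay = 237 / 239000000 = 0.991632 μs.
Transmission budget = 2.66 − 0.991632 = 1.66837 μs.
R ≥ L / t_tx = 44000 bits / 1.66837e-06 s = 26.4 Gbps.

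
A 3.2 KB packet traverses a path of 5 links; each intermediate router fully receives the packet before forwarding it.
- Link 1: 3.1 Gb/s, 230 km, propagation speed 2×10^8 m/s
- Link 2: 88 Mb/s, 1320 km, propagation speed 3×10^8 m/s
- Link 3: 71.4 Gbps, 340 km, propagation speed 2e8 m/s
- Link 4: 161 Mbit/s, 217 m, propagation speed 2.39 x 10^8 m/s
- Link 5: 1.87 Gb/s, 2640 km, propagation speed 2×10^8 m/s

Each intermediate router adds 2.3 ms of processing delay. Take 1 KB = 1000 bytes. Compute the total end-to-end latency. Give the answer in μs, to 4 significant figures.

L = 25600 bits.
Transmission delays (L/R per hop): 8.25806, 290.909, 0.358543, 159.006, 13.6898 μs; sum = 472.222 μs.
Propagation delays (d/s per hop): 1150, 4400, 1700, 0.90795, 13200 μs; sum = 20450.9 μs.
Processing at 4 router(s): 4 × 2.3 ms = 9200 μs.
End-to-end = 30120 μs.

30120 μs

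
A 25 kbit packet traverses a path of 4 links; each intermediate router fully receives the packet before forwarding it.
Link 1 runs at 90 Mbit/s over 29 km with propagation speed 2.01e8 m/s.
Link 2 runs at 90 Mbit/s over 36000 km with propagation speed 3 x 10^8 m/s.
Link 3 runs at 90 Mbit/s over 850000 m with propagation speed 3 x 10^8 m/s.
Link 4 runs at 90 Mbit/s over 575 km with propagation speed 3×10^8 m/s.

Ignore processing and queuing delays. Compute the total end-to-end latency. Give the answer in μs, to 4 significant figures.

126000 μs

L = 25000 bits.
Transmission delay per hop = L/R = 25000/90000000 = 277.778 μs; 4 hops → 1111.11 μs.
Propagation delays (d/s per hop): 144.279, 120000, 2833.33, 1916.67 μs; sum = 124894 μs.
End-to-end = 126000 μs.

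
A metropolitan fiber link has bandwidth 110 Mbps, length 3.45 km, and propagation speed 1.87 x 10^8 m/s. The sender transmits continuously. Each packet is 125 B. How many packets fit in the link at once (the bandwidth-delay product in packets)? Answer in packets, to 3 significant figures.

2.03 packets

Propagation delay = 3450 / 187000000 = 1.84492e-05 s.
BDP = R × t_prop = 110000000 × 1.84492e-05 = 2029.41 bits.
In packets of 1000 bits: 2.03 packets.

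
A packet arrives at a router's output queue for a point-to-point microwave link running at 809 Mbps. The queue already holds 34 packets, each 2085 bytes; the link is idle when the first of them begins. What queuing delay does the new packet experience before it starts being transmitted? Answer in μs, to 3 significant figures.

Each queued packet: L/R = 16680/809000000 = 20.618 μs.
34 queued → 701.014 μs.
Queuing delay = 701 μs.

701 μs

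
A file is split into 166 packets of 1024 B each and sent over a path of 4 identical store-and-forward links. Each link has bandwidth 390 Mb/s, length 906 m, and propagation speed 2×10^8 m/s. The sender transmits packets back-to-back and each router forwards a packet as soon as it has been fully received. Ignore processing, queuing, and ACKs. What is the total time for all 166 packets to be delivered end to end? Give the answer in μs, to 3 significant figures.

3570 μs

Per-hop transmission t_tx = L/R = 8192/390000000 = 21.0051 μs.
Per-hop propagation t_prop = 906/200000000 = 4.53 μs.
Pipeline fill: first packet needs 4·t_tx to clear all hops; remaining 165 packets each add one t_tx.
Total = (4+166-1)·t_tx + 4·t_prop = 169·21.0051 + 4·4.53 = 3570 μs.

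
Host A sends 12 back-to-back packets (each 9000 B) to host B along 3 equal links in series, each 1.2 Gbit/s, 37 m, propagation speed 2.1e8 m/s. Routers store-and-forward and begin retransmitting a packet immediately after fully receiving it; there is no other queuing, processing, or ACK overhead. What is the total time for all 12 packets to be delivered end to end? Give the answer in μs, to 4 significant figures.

840.5 μs

Per-hop transmission t_tx = L/R = 72000/1200000000 = 60 μs.
Per-hop propagation t_prop = 37/210000000 = 0.17619 μs.
Pipeline fill: first packet needs 3·t_tx to clear all hops; remaining 11 packets each add one t_tx.
Total = (3+12-1)·t_tx + 3·t_prop = 14·60 + 3·0.17619 = 840.5 μs.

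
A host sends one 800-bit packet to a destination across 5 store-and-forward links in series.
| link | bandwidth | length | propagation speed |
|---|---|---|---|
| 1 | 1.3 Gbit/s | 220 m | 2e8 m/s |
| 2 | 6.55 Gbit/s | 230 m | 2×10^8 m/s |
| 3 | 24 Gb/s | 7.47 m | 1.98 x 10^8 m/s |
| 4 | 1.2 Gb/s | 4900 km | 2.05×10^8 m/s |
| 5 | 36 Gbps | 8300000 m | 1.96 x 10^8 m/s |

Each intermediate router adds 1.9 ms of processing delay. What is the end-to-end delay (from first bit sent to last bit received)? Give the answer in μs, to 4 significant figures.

Transmission delays (L/R per hop): 0.615385, 0.122137, 0.0333333, 0.666667, 0.0222222 μs; sum = 1.45974 μs.
Propagation delays (d/s per hop): 1.1, 1.15, 0.0377273, 23902.4, 42346.9 μs; sum = 66251.7 μs.
Processing at 4 router(s): 4 × 1.9 ms = 7600 μs.
End-to-end = 73850 μs.

73850 μs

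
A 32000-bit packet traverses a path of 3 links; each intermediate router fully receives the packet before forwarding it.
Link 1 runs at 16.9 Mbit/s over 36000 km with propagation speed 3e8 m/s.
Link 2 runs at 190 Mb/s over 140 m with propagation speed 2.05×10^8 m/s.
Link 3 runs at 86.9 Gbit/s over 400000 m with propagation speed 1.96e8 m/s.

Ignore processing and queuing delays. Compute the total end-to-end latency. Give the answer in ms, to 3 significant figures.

124 ms

Transmission delays (L/R per hop): 1.89349, 0.168421, 0.000368239 ms; sum = 2.06228 ms.
Propagation delays (d/s per hop): 120, 0.000682927, 2.04082 ms; sum = 122.041 ms.
End-to-end = 124 ms.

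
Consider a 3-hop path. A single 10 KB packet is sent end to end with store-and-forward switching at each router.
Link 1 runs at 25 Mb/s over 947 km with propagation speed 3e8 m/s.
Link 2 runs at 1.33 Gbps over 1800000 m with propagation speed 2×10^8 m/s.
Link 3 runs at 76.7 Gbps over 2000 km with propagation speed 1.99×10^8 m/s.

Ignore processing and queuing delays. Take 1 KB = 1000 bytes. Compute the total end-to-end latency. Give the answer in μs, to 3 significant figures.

25500 μs

L = 80000 bits.
Transmission delays (L/R per hop): 3200, 60.1504, 1.04302 μs; sum = 3261.19 μs.
Propagation delays (d/s per hop): 3156.67, 9000, 10050.3 μs; sum = 22206.9 μs.
End-to-end = 25500 μs.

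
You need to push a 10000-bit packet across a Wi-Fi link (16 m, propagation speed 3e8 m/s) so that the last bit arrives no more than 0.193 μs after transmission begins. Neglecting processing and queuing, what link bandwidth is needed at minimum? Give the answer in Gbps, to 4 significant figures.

Propagation delay = 16 / 300000000 = 0.0533333 μs.
Transmission budget = 0.193 − 0.0533333 = 0.139667 μs.
R ≥ L / t_tx = 10000 bits / 1.39667e-07 s = 71.60 Gbps.

71.60 Gbps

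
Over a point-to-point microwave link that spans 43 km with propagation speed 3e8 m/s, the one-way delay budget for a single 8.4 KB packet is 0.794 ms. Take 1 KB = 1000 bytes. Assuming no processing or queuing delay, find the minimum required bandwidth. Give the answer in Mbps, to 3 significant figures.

L = 67200 bits.
Propagation delay = 43000 / 300000000 = 0.143333 ms.
Transmission budget = 0.794 − 0.143333 = 0.650667 ms.
R ≥ L / t_tx = 67200 bits / 0.000650667 s = 103 Mbps.

103 Mbps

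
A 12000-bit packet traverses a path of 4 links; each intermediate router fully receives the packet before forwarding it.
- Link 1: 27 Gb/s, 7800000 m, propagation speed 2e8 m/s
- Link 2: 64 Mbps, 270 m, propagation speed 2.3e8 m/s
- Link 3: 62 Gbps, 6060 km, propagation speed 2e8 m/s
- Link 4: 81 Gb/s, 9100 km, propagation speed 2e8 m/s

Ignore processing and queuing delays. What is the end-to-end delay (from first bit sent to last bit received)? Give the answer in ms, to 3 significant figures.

Transmission delays (L/R per hop): 0.000444444, 0.1875, 0.000193548, 0.000148148 ms; sum = 0.188286 ms.
Propagation delays (d/s per hop): 39, 0.00117391, 30.3, 45.5 ms; sum = 114.801 ms.
End-to-end = 115 ms.

115 ms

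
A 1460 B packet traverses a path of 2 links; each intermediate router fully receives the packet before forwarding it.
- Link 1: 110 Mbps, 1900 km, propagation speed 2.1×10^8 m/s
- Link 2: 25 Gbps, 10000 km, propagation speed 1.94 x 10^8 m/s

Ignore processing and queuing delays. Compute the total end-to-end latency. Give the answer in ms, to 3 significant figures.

L = 1460 × 8 = 11680 bits.
Transmission delays (L/R per hop): 0.106182, 0.0004672 ms; sum = 0.106649 ms.
Propagation delays (d/s per hop): 9.04762, 51.5464 ms; sum = 60.594 ms.
End-to-end = 60.7 ms.

60.7 ms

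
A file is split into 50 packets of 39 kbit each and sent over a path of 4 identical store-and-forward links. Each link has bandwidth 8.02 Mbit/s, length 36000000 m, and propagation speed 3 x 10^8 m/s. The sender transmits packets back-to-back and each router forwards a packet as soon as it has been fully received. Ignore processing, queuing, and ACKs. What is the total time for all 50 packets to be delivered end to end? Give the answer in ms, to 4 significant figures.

Per-hop transmission t_tx = L/R = 39000/8020000 = 4.86284 ms.
Per-hop propagation t_prop = 36000000/300000000 = 120 ms.
Pipeline fill: first packet needs 4·t_tx to clear all hops; remaining 49 packets each add one t_tx.
Total = (4+50-1)·t_tx + 4·t_prop = 53·4.86284 + 4·120 = 737.7 ms.

737.7 ms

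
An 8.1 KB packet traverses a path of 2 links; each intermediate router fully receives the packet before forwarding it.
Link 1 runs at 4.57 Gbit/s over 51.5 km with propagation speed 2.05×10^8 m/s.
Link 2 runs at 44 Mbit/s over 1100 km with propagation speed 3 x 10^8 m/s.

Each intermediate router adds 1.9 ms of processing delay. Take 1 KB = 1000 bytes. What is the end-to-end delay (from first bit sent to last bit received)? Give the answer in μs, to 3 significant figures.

7300 μs

L = 64800 bits.
Transmission delays (L/R per hop): 14.1794, 1472.73 μs; sum = 1486.91 μs.
Propagation delays (d/s per hop): 251.22, 3666.67 μs; sum = 3917.89 μs.
Processing at 1 router(s): 1 × 1.9 ms = 1900 μs.
End-to-end = 7300 μs.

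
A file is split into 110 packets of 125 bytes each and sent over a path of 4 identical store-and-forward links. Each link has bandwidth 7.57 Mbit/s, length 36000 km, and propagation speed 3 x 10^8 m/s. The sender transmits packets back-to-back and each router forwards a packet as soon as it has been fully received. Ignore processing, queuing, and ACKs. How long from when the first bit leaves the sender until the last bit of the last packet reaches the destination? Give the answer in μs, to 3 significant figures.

Per-hop transmission t_tx = L/R = 1000/7570000 = 132.1 μs.
Per-hop propagation t_prop = 36000000/300000000 = 120000 μs.
Pipeline fill: first packet needs 4·t_tx to clear all hops; remaining 109 packets each add one t_tx.
Total = (4+110-1)·t_tx + 4·t_prop = 113·132.1 + 4·120000 = 495000 μs.

495000 μs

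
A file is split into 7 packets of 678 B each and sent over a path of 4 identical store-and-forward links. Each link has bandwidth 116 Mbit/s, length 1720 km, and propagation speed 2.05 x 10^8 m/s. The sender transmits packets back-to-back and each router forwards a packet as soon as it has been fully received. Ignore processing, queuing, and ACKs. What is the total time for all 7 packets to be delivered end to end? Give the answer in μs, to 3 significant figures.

Per-hop transmission t_tx = L/R = 5424/116000000 = 46.7586 μs.
Per-hop propagation t_prop = 1720000/2.05e+08 = 8390.24 μs.
Pipeline fill: first packet needs 4·t_tx to clear all hops; remaining 6 packets each add one t_tx.
Total = (4+7-1)·t_tx + 4·t_prop = 10·46.7586 + 4·8390.24 = 34000 μs.

34000 μs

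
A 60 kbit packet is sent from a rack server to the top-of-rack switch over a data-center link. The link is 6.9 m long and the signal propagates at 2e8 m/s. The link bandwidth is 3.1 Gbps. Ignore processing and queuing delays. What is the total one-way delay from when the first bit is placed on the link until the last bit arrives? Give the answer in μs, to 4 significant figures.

L = 60000 bits.
Transmission delay = L/R = 60000 / 3100000000 = 19.3548 μs.
Propagation delay = d/s = 6.9 m / 200000000 m/s = 0.0345 μs.
Total = 19.39 μs.

19.39 μs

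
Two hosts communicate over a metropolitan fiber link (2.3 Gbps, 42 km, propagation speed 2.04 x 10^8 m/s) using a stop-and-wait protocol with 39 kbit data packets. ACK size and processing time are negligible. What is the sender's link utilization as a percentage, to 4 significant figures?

3.955 %

t_tx = L/R = 39000/2300000000 = 1.69565e-05 s.
t_prop = 42000/204000000 = 0.000205882 s; RTT = 0.000411765 s.
Cycle = t_tx + RTT = 0.000428721 s.
Utilization = t_tx / cycle = 1.69565e-05/0.000428721 = 3.955 %.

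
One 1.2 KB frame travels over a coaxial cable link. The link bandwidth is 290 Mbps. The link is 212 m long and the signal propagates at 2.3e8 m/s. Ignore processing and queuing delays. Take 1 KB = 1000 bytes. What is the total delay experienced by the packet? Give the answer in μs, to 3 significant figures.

L = 9600 bits.
Transmission delay = L/R = 9600 / 290000000 = 33.1034 μs.
Propagation delay = d/s = 212 m / 2.3e+08 m/s = 0.921739 μs.
Total = 34.0 μs.

34.0 μs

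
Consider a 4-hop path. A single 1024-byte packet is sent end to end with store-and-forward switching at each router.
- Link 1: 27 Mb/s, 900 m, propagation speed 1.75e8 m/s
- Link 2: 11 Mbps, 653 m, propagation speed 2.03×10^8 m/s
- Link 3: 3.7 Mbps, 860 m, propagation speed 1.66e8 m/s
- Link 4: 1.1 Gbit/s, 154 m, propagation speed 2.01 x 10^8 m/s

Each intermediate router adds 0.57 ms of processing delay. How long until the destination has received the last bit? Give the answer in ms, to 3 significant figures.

L = 1024 × 8 = 8192 bits.
Transmission delays (L/R per hop): 0.303407, 0.744727, 2.21405, 0.00744727 ms; sum = 3.26964 ms.
Propagation delays (d/s per hop): 0.00514286, 0.00321675, 0.00518072, 0.000766169 ms; sum = 0.0143065 ms.
Processing at 3 router(s): 3 × 0.57 ms = 1.71 ms.
End-to-end = 4.99 ms.

4.99 ms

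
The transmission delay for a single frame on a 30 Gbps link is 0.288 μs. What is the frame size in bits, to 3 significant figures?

L = R × t_tx = 30000000000 b/s × 2.88e-07 s = 8640 bits.

8640 bits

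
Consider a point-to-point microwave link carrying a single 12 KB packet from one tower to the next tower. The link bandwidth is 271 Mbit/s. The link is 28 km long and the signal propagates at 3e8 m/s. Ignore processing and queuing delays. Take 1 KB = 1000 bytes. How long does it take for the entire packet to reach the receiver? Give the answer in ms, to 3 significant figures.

L = 96000 bits.
Transmission delay = L/R = 96000 / 271000000 = 0.354244 ms.
Propagation delay = d/s = 28000 m / 300000000 m/s = 0.0933333 ms.
Total = 0.448 ms.

0.448 ms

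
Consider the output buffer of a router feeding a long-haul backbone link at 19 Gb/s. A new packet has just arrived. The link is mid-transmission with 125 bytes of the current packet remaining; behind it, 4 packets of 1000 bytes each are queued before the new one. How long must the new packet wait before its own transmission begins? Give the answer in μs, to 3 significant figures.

Each queued packet: L/R = 8000/19000000000 = 0.421053 μs.
4 queued → 1.68421 μs.
Plus remaining 1000 bits of current packet: 0.0526316 μs.
Queuing delay = 1.74 μs.

1.74 μs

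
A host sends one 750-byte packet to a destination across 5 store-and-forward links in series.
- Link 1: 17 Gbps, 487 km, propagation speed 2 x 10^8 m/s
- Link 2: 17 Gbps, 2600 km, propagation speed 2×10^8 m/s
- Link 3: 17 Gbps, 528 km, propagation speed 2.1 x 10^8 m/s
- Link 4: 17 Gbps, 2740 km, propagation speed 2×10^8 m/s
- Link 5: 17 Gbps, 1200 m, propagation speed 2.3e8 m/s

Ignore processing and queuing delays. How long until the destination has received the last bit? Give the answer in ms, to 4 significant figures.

31.66 ms

L = 750 × 8 = 6000 bits.
Transmission delay per hop = L/R = 6000/17000000000 = 0.000352941 ms; 5 hops → 0.00176471 ms.
Propagation delays (d/s per hop): 2.435, 13, 2.51429, 13.7, 0.00521739 ms; sum = 31.6545 ms.
End-to-end = 31.66 ms.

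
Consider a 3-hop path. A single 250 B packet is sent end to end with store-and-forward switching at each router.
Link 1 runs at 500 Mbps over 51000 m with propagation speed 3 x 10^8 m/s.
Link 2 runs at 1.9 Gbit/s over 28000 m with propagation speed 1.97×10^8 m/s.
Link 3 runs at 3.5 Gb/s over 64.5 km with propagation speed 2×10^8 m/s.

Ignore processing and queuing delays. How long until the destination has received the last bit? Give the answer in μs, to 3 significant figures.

L = 250 × 8 = 2000 bits.
Transmission delays (L/R per hop): 4, 1.05263, 0.571429 μs; sum = 5.62406 μs.
Propagation delays (d/s per hop): 170, 142.132, 322.5 μs; sum = 634.632 μs.
End-to-end = 640 μs.

640 μs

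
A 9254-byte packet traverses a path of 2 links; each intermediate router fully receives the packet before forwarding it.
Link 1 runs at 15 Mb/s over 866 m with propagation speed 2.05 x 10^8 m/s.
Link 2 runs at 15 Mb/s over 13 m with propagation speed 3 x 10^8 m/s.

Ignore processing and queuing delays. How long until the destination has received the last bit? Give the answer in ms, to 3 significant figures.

L = 9254 × 8 = 74032 bits.
Transmission delay per hop = L/R = 74032/15000000 = 4.93547 ms; 2 hops → 9.87093 ms.
Propagation delays (d/s per hop): 0.00422439, 4.33333e-05 ms; sum = 0.00426772 ms.
End-to-end = 9.88 ms.

9.88 ms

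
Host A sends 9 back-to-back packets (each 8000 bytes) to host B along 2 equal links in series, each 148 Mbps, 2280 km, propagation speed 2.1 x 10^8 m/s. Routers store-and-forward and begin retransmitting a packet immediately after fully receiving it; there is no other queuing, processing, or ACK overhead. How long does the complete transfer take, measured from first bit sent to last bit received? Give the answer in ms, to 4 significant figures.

Per-hop transmission t_tx = L/R = 64000/148000000 = 0.432432 ms.
Per-hop propagation t_prop = 2280000/210000000 = 10.8571 ms.
Pipeline fill: first packet needs 2·t_tx to clear all hops; remaining 8 packets each add one t_tx.
Total = (2+9-1)·t_tx + 2·t_prop = 10·0.432432 + 2·10.8571 = 26.04 ms.

26.04 ms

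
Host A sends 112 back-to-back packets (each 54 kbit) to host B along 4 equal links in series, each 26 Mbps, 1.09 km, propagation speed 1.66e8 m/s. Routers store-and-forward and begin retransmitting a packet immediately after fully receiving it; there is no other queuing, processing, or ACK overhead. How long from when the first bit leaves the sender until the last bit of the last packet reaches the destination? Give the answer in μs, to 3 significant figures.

239000 μs

Per-hop transmission t_tx = L/R = 54000/26000000 = 2076.92 μs.
Per-hop propagation t_prop = 1090/166000000 = 6.56627 μs.
Pipeline fill: first packet needs 4·t_tx to clear all hops; remaining 111 packets each add one t_tx.
Total = (4+112-1)·t_tx + 4·t_prop = 115·2076.92 + 4·6.56627 = 239000 μs.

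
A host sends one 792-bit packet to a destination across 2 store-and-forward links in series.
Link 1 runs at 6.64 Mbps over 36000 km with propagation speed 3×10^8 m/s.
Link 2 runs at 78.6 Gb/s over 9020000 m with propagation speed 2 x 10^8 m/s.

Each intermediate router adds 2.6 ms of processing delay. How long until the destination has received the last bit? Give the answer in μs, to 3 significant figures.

Transmission delays (L/R per hop): 119.277, 0.0100763 μs; sum = 119.287 μs.
Propagation delays (d/s per hop): 120000, 45100 μs; sum = 165100 μs.
Processing at 1 router(s): 1 × 2.6 ms = 2600 μs.
End-to-end = 168000 μs.

168000 μs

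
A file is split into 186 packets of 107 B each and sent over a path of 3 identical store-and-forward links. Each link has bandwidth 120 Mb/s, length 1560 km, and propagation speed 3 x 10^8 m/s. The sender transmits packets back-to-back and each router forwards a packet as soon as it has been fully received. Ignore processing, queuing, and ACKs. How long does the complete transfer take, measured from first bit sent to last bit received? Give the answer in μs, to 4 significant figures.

16940 μs

Per-hop transmission t_tx = L/R = 856/120000000 = 7.13333 μs.
Per-hop propagation t_prop = 1560000/300000000 = 5200 μs.
Pipeline fill: first packet needs 3·t_tx to clear all hops; remaining 185 packets each add one t_tx.
Total = (3+186-1)·t_tx + 3·t_prop = 188·7.13333 + 3·5200 = 16940 μs.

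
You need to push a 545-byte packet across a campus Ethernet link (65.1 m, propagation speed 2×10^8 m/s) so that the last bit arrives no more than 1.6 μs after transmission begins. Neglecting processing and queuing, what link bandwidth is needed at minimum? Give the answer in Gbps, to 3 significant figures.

3.42 Gbps

L = 4360 bits.
Propagation delay = 65.1 / 200000000 = 0.3255 μs.
Transmission budget = 1.6 − 0.3255 = 1.2745 μs.
R ≥ L / t_tx = 4360 bits / 1.2745e-06 s = 3.42 Gbps.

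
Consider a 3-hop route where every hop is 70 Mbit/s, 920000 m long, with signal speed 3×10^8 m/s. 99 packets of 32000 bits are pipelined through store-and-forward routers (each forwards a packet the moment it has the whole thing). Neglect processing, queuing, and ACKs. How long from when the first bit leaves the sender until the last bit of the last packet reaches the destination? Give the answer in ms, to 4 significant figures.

55.37 ms

Per-hop transmission t_tx = L/R = 32000/70000000 = 0.457143 ms.
Per-hop propagation t_prop = 920000/300000000 = 3.06667 ms.
Pipeline fill: first packet needs 3·t_tx to clear all hops; remaining 98 packets each add one t_tx.
Total = (3+99-1)·t_tx + 3·t_prop = 101·0.457143 + 3·3.06667 = 55.37 ms.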